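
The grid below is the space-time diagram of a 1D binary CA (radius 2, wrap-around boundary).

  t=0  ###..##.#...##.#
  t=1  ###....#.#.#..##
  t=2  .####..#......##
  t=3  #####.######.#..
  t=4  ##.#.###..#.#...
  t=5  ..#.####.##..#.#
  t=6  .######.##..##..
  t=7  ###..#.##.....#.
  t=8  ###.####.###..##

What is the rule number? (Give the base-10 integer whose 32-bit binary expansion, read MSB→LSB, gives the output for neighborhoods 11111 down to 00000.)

  ##### -> .   bit 31 = 0  t=1,i=0
  ####. -> #   bit 30 = 1  t=0,i=1
  ###.# -> .   bit 29 = 0  t=3,i=4
  ###.. -> #   bit 28 = 1  t=0,i=2
  ##.## -> #   bit 27 = 1  t=0,i=14
  ##.#. -> #   bit 26 = 1  t=0,i=7
  ##..# -> .   bit 25 = 0  t=0,i=3
  ##... -> #   bit 24 = 1  t=1,i=3
  #.### -> #   bit 23 = 1  t=0,i=15
  #.##. -> #   bit 22 = 1  t=5,i=9
  #.#.# -> .   bit 21 = 0  t=1,i=9
  #.#.. -> .   bit 20 = 0  t=0,i=8
  #..## -> .   bit 19 = 0  t=0,i=4
  #..#. -> #   bit 18 = 1  t=2,i=6
  #...# -> .   bit 17 = 0  t=0,i=10
  #.... -> #   bit 16 = 1  t=1,i=4
  .#### -> #   bit 15 = 1  t=0,i=0
  .###. -> #   bit 14 = 1  t=4,i=6
  .##.# -> .   bit 13 = 0  t=0,i=6
  .##.. -> .   bit 12 = 0  t=5,i=10
  .#.## -> #   bit 11 = 1  t=4,i=4
  .#.#. -> .   bit 10 = 0  t=1,i=8
  .#..# -> .   bit 9 = 0  t=1,i=12
  .#... -> #   bit 8 = 1  t=0,i=9
  ..### -> #   bit 7 = 1  t=1,i=14
  ..##. -> .   bit 6 = 0  t=0,i=5
  ..#.# -> #   bit 5 = 1  t=1,i=7
  ..#.. -> #   bit 4 = 1  t=2,i=7
  ...## -> #   bit 3 = 1  t=0,i=11
  ...#. -> .   bit 2 = 0  t=1,i=6
  ....# -> .   bit 1 = 0  t=1,i=5
  ..... -> #   bit 0 = 1  t=2,i=10
  bits 01011101110001011100100110111001 = 1573243321

1573243321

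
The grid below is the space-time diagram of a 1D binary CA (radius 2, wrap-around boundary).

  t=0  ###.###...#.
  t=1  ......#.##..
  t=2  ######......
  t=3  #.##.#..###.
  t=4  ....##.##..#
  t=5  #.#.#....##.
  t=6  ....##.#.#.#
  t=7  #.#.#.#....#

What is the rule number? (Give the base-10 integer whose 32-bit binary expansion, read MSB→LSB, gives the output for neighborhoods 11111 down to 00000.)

  [31] ##### => #  t=2,i=2
  [30] ####. => .  t=2,i=4
  [29] ###.# => .  t=0,i=2
  [28] ###.. => #  t=0,i=6
  [27] ##.## => .  t=0,i=3
  [26] ##.#. => #  t=3,i=4
  [25] ##..# => #  t=4,i=9
  [24] ##... => .  t=0,i=7
  [23] #.### => .  t=0,i=0
  [22] #.##. => .  t=1,i=8
  [21] #.#.# => .  t=3,i=0
  [20] #.#.. => #  t=3,i=5
  [19] #..## => #  t=3,i=7
  [18] #..#. => #  t=4,i=10
  [17] #...# => #  t=0,i=8
  [16] #.... => .  t=1,i=11
  [15] .#### => .  t=2,i=1
  [14] .###. => .  t=0,i=1
  [13] .##.# => .  t=3,i=3
  [12] .##.. => .  t=1,i=9
  [11] .#.## => .  t=0,i=11
  [10] .#.#. => .  t=5,i=1
  [9] .#..# => .  t=3,i=6
  [8] .#... => #  t=4,i=0
  [7] ..### => #  t=2,i=0
  [6] ..##. => #  t=4,i=4
  [5] ..#.# => .  t=0,i=10
  [4] ..#.. => .  t=4,i=11
  [3] ...## => .  t=2,i=11
  [2] ...#. => #  t=0,i=9
  [1] ....# => #  t=1,i=4
  [0] ..... => #  t=1,i=0
  bits 10010110000111100000000111000111 = 2518548935

2518548935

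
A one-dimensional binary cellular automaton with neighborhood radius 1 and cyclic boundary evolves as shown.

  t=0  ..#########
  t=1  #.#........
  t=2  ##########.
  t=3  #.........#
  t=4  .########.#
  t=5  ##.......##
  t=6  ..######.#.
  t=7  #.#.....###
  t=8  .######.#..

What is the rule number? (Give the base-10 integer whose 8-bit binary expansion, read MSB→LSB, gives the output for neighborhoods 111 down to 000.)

  ###|.  b7=0 t=0,i=3
  ##.|.  b6=0 t=0,i=10
  #.#|#  b5=1 t=1,i=1
  #..|#  b4=1 t=0,i=0
  .##|#  b3=1 t=0,i=2
  .#.|#  b2=1 t=1,i=0
  ..#|.  b1=0 t=0,i=1
  ...|#  b0=1 t=1,i=4
  bits 00111101 = 61

61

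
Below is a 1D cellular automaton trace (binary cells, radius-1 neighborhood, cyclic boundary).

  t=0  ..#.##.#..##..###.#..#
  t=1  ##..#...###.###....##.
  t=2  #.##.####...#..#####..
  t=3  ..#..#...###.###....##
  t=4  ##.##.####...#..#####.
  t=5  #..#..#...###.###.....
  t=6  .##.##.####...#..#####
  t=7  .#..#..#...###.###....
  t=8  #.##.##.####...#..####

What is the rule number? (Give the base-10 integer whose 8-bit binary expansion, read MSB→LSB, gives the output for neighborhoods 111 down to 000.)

27

  ### -> .   bit 7 = 0  t=0,i=15
  ##. -> .   bit 6 = 0  t=0,i=5
  #.# -> .   bit 5 = 0  t=0,i=3
  #.. -> #   bit 4 = 1  t=0,i=0
  .## -> #   bit 3 = 1  t=0,i=4
  .#. -> .   bit 2 = 0  t=0,i=2
  ..# -> #   bit 1 = 1  t=0,i=1
  ... -> #   bit 0 = 1  t=1,i=6
  bits 00011011 = 27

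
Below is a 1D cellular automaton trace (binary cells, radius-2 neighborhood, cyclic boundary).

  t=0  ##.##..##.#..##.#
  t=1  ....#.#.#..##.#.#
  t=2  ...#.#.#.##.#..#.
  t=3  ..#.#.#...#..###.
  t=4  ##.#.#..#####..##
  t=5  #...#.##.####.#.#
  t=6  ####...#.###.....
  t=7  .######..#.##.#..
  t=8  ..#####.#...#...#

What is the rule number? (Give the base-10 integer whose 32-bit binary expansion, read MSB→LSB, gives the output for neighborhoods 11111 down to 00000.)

  #####|#  b31=1 t=4,i=10
  ####.|#  b30=1 t=4,i=0
  ###.#|.  b29=0 t=0,i=1
  ###..|#  b28=1 t=3,i=15
  ##.##|.  b27=0 t=0,i=2
  ##.#.|.  b26=0 t=0,i=9
  ##..#|.  b25=0 t=0,i=5
  ##...|#  b24=1 t=3,i=16
  #.###|#  b23=1 t=0,i=16
  #.##.|.  b22=0 t=0,i=3
  #.#.#|.  b21=0 t=1,i=6
  #.#..|.  b20=0 t=0,i=10
  #..##|#  b19=1 t=0,i=6
  #..#.|#  b18=1 t=2,i=14
  #...#|#  b17=1 t=3,i=0
  #....|.  b16=0 t=1,i=1
  .####|#  b15=1 t=4,i=9
  .###.|.  b14=0 t=0,i=0
  .##.#|#  b13=1 t=0,i=8
  .##..|#  b12=1 t=0,i=4
  .#.##|.  b11=0 t=2,i=8
  .#.#.|#  b10=1 t=1,i=5
  .#..#|#  b9=1 t=0,i=11
  .#...|.  b8=0 t=1,i=0
  ..###|.  b7=0 t=3,i=13
  ..##.|.  b6=0 t=0,i=7
  ..#.#|.  b5=0 t=1,i=4
  ..#..|#  b4=1 t=2,i=15
  ...##|.  b3=0 t=6,i=16
  ...#.|#  b2=1 t=1,i=3
  ....#|.  b1=0 t=1,i=2
  .....|#  b0=1 t=6,i=14
  bits 11010001100011101011011000010101 = 3515790869

3515790869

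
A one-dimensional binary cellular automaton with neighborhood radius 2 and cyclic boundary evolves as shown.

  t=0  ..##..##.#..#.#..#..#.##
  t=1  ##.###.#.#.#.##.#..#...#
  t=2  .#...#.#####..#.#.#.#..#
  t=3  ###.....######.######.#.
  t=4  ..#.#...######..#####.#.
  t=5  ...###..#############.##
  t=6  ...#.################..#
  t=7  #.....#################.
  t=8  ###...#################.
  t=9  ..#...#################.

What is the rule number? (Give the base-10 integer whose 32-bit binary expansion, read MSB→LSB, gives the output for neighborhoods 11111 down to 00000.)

  #####|#  b31=1 t=2,i=9
  ####.|#  b30=1 t=2,i=10
  ###.#|#  b29=1 t=1,i=1
  ###..|#  b28=1 t=2,i=11
  ##.##|.  b27=0 t=1,i=2
  ##.#.|.  b26=0 t=0,i=8
  ##..#|#  b25=1 t=0,i=0
  ##...|.  b24=0 t=3,i=3
  #.###|.  b23=0 t=1,i=3
  #.##.|.  b22=0 t=0,i=22
  #.#.#|#  b21=1 t=1,i=7
  #.#..|#  b20=1 t=0,i=9
  #..##|#  b19=1 t=0,i=1
  #..#.|#  b18=1 t=0,i=11
  #...#|.  b17=0 t=1,i=21
  #....|#  b16=1 t=3,i=4
  .####|#  b15=1 t=2,i=8
  .###.|.  b14=0 t=1,i=0
  .##.#|#  b13=1 t=0,i=7
  .##..|#  b12=1 t=0,i=3
  .#.##|.  b11=0 t=0,i=21
  .#.#.|#  b10=1 t=0,i=13
  .#..#|.  b9=0 t=0,i=10
  .#...|#  b8=1 t=1,i=20
  ..###|#  b7=1 t=1,i=23
  ..##.|.  b6=0 t=0,i=2
  ..#.#|.  b5=0 t=0,i=12
  ..#..|.  b4=0 t=0,i=17
  ...##|.  b3=0 t=1,i=22
  ...#.|.  b2=0 t=2,i=4
  ....#|.  b1=0 t=3,i=6
  .....|.  b0=0 t=3,i=5
  bits 11110010001111011011010110000000 = 4064130432

4064130432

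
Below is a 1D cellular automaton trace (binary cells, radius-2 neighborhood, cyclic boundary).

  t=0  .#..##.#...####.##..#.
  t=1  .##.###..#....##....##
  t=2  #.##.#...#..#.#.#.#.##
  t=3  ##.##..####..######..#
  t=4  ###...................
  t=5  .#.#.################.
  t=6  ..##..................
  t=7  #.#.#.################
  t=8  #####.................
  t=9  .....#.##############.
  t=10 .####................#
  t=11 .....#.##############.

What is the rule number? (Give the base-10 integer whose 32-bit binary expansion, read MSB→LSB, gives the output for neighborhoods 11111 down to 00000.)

757229143

  ##### -> .   bit 31 = 0  t=3,i=15
  ####. -> .   bit 30 = 0  t=0,i=13
  ###.# -> #   bit 29 = 1  t=0,i=14
  ###.. -> .   bit 28 = 0  t=1,i=6
  ##.## -> #   bit 27 = 1  t=0,i=15
  ##.#. -> #   bit 26 = 1  t=0,i=6
  ##..# -> .   bit 25 = 0  t=0,i=18
  ##... -> #   bit 24 = 1  t=1,i=16
  #.### -> .   bit 23 = 0  t=1,i=4
  #.##. -> .   bit 22 = 0  t=0,i=16
  #.#.# -> #   bit 21 = 1  t=2,i=14
  #.#.. -> .   bit 20 = 0  t=0,i=7
  #..## -> .   bit 19 = 0  t=0,i=3
  #..#. -> .   bit 18 = 0  t=0,i=0
  #...# -> #   bit 17 = 1  t=0,i=9
  #.... -> .   bit 16 = 0  t=1,i=11
  .#### -> .   bit 15 = 0  t=0,i=12
  .###. -> #   bit 14 = 1  t=1,i=5
  .##.# -> #   bit 13 = 1  t=0,i=5
  .##.. -> .   bit 12 = 0  t=0,i=17
  .#.## -> .   bit 11 = 0  t=2,i=19
  .#.#. -> #   bit 10 = 1  t=2,i=13
  .#..# -> #   bit 9 = 1  t=0,i=2
  .#... -> .   bit 8 = 0  t=0,i=8
  ..### -> .   bit 7 = 0  t=0,i=11
  ..##. -> #   bit 6 = 1  t=0,i=4
  ..#.# -> .   bit 5 = 0  t=2,i=12
  ..#.. -> #   bit 4 = 1  t=0,i=1
  ...## -> .   bit 3 = 0  t=0,i=10
  ...#. -> #   bit 2 = 1  t=2,i=8
  ....# -> #   bit 1 = 1  t=1,i=12
  ..... -> #   bit 0 = 1  t=4,i=5
  bits 00101101001000100110011001010111 = 757229143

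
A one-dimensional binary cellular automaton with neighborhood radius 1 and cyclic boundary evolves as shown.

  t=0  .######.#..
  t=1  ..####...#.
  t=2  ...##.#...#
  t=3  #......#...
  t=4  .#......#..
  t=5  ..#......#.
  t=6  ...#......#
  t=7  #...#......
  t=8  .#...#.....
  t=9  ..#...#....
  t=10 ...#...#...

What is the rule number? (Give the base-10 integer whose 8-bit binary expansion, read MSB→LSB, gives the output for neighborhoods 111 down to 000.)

144

  ### -> #   bit 7 = 1  t=0,i=2
  ##. -> .   bit 6 = 0  t=0,i=6
  #.# -> .   bit 5 = 0  t=0,i=7
  #.. -> #   bit 4 = 1  t=0,i=9
  .## -> .   bit 3 = 0  t=0,i=1
  .#. -> .   bit 2 = 0  t=0,i=8
  ..# -> .   bit 1 = 0  t=0,i=0
  ... -> .   bit 0 = 0  t=0,i=10
  bits 10010000 = 144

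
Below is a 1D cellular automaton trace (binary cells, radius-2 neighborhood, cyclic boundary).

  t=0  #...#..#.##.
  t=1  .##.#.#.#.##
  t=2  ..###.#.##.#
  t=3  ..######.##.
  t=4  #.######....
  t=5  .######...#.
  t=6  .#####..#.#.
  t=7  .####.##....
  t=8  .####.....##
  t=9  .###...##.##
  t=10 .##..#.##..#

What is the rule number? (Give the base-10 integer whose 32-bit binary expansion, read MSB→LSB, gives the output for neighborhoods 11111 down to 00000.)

  ##### -> #   bit 31 = 1  t=3,i=4
  ####. -> #   bit 30 = 1  t=3,i=6
  ###.# -> #   bit 29 = 1  t=2,i=4
  ###.. -> .   bit 28 = 0  t=4,i=7
  ##.## -> .   bit 27 = 0  t=1,i=0
  ##.#. -> #   bit 26 = 1  t=0,i=11
  ##..# -> #   bit 25 = 1  t=6,i=6
  ##... -> .   bit 24 = 0  t=3,i=11
  #.### -> #   bit 23 = 1  t=4,i=2
  #.##. -> .   bit 22 = 0  t=0,i=9
  #.#.# -> #   bit 21 = 1  t=1,i=4
  #.#.. -> .   bit 20 = 0  t=0,i=0
  #..## -> .   bit 19 = 0  t=2,i=1
  #..#. -> #   bit 18 = 1  t=0,i=6
  #...# -> #   bit 17 = 1  t=0,i=2
  #.... -> .   bit 16 = 0  t=4,i=9
  .#### -> #   bit 15 = 1  t=3,i=3
  .###. -> #   bit 14 = 1  t=2,i=3
  .##.# -> #   bit 13 = 1  t=0,i=10
  .##.. -> .   bit 12 = 0  t=3,i=10
  .#.## -> #   bit 11 = 1  t=0,i=8
  .#.#. -> .   bit 10 = 0  t=1,i=5
  .#..# -> .   bit 9 = 0  t=0,i=5
  .#... -> #   bit 8 = 1  t=0,i=1
  ..### -> #   bit 7 = 1  t=2,i=2
  ..##. -> #   bit 6 = 1  t=8,i=10
  ..#.# -> .   bit 5 = 0  t=0,i=7
  ..#.. -> #   bit 4 = 1  t=0,i=4
  ...## -> .   bit 3 = 0  t=3,i=1
  ...#. -> .   bit 2 = 0  t=0,i=3
  ....# -> #   bit 1 = 1  t=4,i=10
  ..... -> #   bit 0 = 1  t=7,i=10
  bits 11100110101001101110100111010011 = 3869698515

3869698515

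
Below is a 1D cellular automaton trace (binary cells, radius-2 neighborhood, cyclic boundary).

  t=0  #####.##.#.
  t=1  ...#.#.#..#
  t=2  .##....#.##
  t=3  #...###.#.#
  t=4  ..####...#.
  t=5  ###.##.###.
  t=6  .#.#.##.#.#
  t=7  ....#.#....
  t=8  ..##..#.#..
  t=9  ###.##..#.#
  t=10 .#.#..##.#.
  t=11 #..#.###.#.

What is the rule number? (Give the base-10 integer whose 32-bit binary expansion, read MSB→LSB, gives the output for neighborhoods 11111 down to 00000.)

  nb #####: next=.  (t=0,i=2, bit31=0)
  nb ####.: next=#  (t=0,i=3, bit30=1)
  nb ###.#: next=.  (t=0,i=4, bit29=0)
  nb ###..: next=#  (t=4,i=5, bit28=1)
  nb ##.##: next=#  (t=0,i=5, bit27=1)
  nb ##.#.: next=.  (t=0,i=8, bit26=0)
  nb ##..#: next=#  (t=8,i=4, bit25=1)
  nb ##...: next=.  (t=2,i=3, bit24=0)
  nb #.###: next=.  (t=0,i=0, bit23=0)
  nb #.##.: next=.  (t=0,i=6, bit22=0)
  nb #.#.#: next=.  (t=0,i=9, bit21=0)
  nb #.#..: next=#  (t=1,i=7, bit20=1)
  nb #..##: next=#  (t=10,i=5, bit19=1)
  nb #..#.: next=#  (t=1,i=9, bit18=1)
  nb #...#: next=#  (t=1,i=1, bit17=1)
  nb #....: next=#  (t=2,i=4, bit16=1)
  nb .####: next=.  (t=0,i=1, bit15=0)
  nb .###.: next=#  (t=3,i=5, bit14=1)
  nb .##.#: next=#  (t=0,i=7, bit13=1)
  nb .##..: next=.  (t=2,i=2, bit12=0)
  nb .#.##: next=#  (t=0,i=10, bit11=1)
  nb .#.#.: next=.  (t=1,i=4, bit10=0)
  nb .#..#: next=.  (t=1,i=8, bit9=0)
  nb .#...: next=.  (t=1,i=0, bit8=0)
  nb ..###: next=#  (t=3,i=4, bit7=1)
  nb ..##.: next=#  (t=8,i=2, bit6=1)
  nb ..#.#: next=.  (t=1,i=3, bit5=0)
  nb ..#..: next=#  (t=1,i=10, bit4=1)
  nb ...##: next=#  (t=3,i=3, bit3=1)
  nb ...#.: next=#  (t=1,i=2, bit2=1)
  nb ....#: next=#  (t=2,i=5, bit1=1)
  nb .....: next=.  (t=7,i=0, bit0=0)
  bits 01011010000111110110100011011110 = 1512007902

1512007902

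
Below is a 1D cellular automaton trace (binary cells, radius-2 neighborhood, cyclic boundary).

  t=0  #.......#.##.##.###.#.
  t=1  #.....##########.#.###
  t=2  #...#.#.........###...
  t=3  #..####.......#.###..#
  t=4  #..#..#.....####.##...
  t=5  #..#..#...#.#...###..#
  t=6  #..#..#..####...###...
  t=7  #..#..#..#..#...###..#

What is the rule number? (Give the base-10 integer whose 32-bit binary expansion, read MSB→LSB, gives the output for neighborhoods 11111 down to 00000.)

477134006

  #####|.  b31=0 t=1,i=8
  ####.|.  b30=0 t=1,i=14
  ###.#|.  b29=0 t=0,i=18
  ###..|#  b28=1 t=1,i=0
  ##.##|#  b27=1 t=0,i=12
  ##.#.|#  b26=1 t=0,i=19
  ##..#|.  b25=0 t=3,i=1
  ##...|.  b24=0 t=1,i=1
  #.###|.  b23=0 t=0,i=16
  #.##.|#  b22=1 t=0,i=10
  #.#.#|#  b21=1 t=0,i=20
  #.#..|#  b20=1 t=0,i=0
  #..##|.  b19=0 t=3,i=2
  #..#.|.  b18=0 t=4,i=2
  #...#|.  b17=0 t=2,i=2
  #....|.  b16=0 t=0,i=2
  .####|.  b15=0 t=1,i=7
  .###.|#  b14=1 t=0,i=17
  .##.#|#  b13=1 t=0,i=11
  .##..|#  b12=1 t=3,i=0
  .#.##|#  b11=1 t=0,i=9
  .#.#.|#  b10=1 t=0,i=21
  .#..#|.  b9=0 t=4,i=1
  .#...|.  b8=0 t=0,i=1
  ..###|#  b7=1 t=1,i=6
  ..##.|.  b6=0 t=3,i=21
  ..#.#|#  b5=1 t=0,i=8
  ..#..|#  b4=1 t=2,i=0
  ...##|.  b3=0 t=1,i=5
  ...#.|#  b2=1 t=0,i=7
  ....#|#  b1=1 t=0,i=6
  .....|.  b0=0 t=0,i=3
  bits 00011100011100000111110010110110 = 477134006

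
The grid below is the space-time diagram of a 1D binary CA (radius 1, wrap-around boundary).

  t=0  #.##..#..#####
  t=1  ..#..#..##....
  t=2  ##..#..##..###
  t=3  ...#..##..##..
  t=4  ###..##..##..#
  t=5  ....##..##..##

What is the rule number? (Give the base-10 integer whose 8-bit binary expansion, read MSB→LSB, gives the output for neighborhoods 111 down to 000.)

  [7] ### => .  t=0,i=10
  [6] ##. => .  t=0,i=0
  [5] #.# => .  t=0,i=1
  [4] #.. => .  t=0,i=4
  [3] .## => #  t=0,i=2
  [2] .#. => .  t=0,i=6
  [1] ..# => #  t=0,i=5
  [0] ... => #  t=1,i=0
  bits 00001011 = 11

11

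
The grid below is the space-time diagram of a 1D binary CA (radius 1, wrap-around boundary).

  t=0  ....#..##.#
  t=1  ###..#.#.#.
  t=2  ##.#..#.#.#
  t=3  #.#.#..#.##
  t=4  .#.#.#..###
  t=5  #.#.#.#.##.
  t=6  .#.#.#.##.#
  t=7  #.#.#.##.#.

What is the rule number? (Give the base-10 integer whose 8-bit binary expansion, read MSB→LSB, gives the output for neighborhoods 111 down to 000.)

185

  ###|#  b7=1 t=1,i=1
  ##.|.  b6=0 t=0,i=8
  #.#|#  b5=1 t=0,i=9
  #..|#  b4=1 t=0,i=0
  .##|#  b3=1 t=0,i=7
  .#.|.  b2=0 t=0,i=4
  ..#|.  b1=0 t=0,i=3
  ...|#  b0=1 t=0,i=1
  bits 10111001 = 185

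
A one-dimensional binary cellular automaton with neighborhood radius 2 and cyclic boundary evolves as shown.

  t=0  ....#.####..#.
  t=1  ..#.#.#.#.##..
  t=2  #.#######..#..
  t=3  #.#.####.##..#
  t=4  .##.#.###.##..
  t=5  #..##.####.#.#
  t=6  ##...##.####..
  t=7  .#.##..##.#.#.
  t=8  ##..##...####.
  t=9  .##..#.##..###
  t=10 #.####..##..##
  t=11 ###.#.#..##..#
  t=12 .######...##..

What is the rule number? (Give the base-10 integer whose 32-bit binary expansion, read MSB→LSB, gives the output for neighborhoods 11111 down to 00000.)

  #####|#  b31=1 t=2,i=4
  ####.|#  b30=1 t=0,i=8
  ###.#|#  b29=1 t=3,i=7
  ###..|.  b28=0 t=0,i=9
  ##.##|#  b27=1 t=3,i=8
  ##.#.|#  b26=1 t=3,i=1
  ##..#|#  b25=1 t=0,i=10
  ##...|.  b24=0 t=1,i=12
  #.###|#  b23=1 t=0,i=6
  #.##.|.  b22=0 t=1,i=10
  #.#.#|#  b21=1 t=1,i=4
  #.#..|#  b20=1 t=7,i=12
  #..##|.  b19=0 t=3,i=12
  #..#.|#  b18=1 t=0,i=11
  #...#|#  b17=1 t=4,i=13
  #....|.  b16=0 t=0,i=0
  .####|.  b15=0 t=0,i=7
  .###.|#  b14=1 t=4,i=7
  .##.#|.  b13=0 t=3,i=0
  .##..|#  b12=1 t=1,i=11
  .#.##|.  b11=0 t=0,i=5
  .#.#.|#  b10=1 t=1,i=3
  .#..#|.  b9=0 t=2,i=12
  .#...|.  b8=0 t=0,i=13
  ..###|.  b7=0 t=8,i=9
  ..##.|.  b6=0 t=3,i=13
  ..#.#|#  b5=1 t=0,i=4
  ..#..|.  b4=0 t=0,i=12
  ...##|#  b3=1 t=4,i=0
  ...#.|.  b2=0 t=0,i=3
  ....#|#  b1=1 t=0,i=2
  .....|.  b0=0 t=0,i=1
  bits 11101110101101100101010000101010 = 4004926506

4004926506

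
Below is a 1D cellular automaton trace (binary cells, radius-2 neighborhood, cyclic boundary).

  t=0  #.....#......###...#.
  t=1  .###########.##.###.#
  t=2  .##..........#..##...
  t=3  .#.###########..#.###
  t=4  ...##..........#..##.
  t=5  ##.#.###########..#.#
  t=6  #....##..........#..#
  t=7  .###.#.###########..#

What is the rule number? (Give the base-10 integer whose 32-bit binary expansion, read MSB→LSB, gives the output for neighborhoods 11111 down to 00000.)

29869527

  ##### -> .   bit 31 = 0  t=1,i=3
  ####. -> .   bit 30 = 0  t=1,i=10
  ###.# -> .   bit 29 = 0  t=1,i=11
  ###.. -> .   bit 28 = 0  t=0,i=15
  ##.## -> .   bit 27 = 0  t=1,i=12
  ##.#. -> .   bit 26 = 0  t=1,i=19
  ##..# -> .   bit 25 = 0  t=3,i=14
  ##... -> #   bit 24 = 1  t=0,i=16
  #.### -> #   bit 23 = 1  t=1,i=1
  #.##. -> #   bit 22 = 1  t=1,i=13
  #.#.# -> .   bit 21 = 0  t=1,i=20
  #.#.. -> .   bit 20 = 0  t=0,i=0
  #..## -> .   bit 19 = 0  t=2,i=15
  #..#. -> #   bit 18 = 1  t=3,i=15
  #...# -> #   bit 17 = 1  t=0,i=17
  #.... -> #   bit 16 = 1  t=0,i=2
  .#### -> #   bit 15 = 1  t=1,i=2
  .###. -> #   bit 14 = 1  t=0,i=14
  .##.# -> .   bit 13 = 0  t=1,i=14
  .##.. -> .   bit 12 = 0  t=2,i=2
  .#.## -> .   bit 11 = 0  t=1,i=0
  .#.#. -> #   bit 10 = 1  t=0,i=20
  .#..# -> .   bit 9 = 0  t=2,i=14
  .#... -> #   bit 8 = 1  t=0,i=1
  ..### -> #   bit 7 = 1  t=0,i=13
  ..##. -> #   bit 6 = 1  t=2,i=1
  ..#.# -> .   bit 5 = 0  t=0,i=19
  ..#.. -> #   bit 4 = 1  t=0,i=6
  ...## -> .   bit 3 = 0  t=0,i=12
  ...#. -> #   bit 2 = 1  t=0,i=5
  ....# -> #   bit 1 = 1  t=0,i=4
  ..... -> #   bit 0 = 1  t=0,i=3
  bits 00000001110001111100010111010111 = 29869527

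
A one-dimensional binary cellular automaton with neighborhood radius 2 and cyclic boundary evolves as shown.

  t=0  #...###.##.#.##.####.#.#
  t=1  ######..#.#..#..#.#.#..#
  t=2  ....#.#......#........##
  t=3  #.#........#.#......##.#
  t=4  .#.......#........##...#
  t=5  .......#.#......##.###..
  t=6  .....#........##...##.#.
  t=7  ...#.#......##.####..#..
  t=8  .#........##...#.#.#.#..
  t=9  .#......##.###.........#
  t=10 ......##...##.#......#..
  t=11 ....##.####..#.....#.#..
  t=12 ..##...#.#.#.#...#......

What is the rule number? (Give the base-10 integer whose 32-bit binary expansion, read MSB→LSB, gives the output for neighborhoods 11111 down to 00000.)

1204441242

  ##### -> .   bit 31 = 0  t=1,i=1
  ####. -> #   bit 30 = 1  t=0,i=18
  ###.# -> .   bit 29 = 0  t=0,i=6
  ###.. -> .   bit 28 = 0  t=1,i=5
  ##.## -> .   bit 27 = 0  t=0,i=7
  ##.#. -> #   bit 26 = 1  t=0,i=10
  ##..# -> #   bit 25 = 1  t=1,i=6
  ##... -> #   bit 24 = 1  t=0,i=1
  #.### -> #   bit 23 = 1  t=0,i=16
  #.##. -> #   bit 22 = 1  t=0,i=8
  #.#.# -> .   bit 21 = 0  t=0,i=11
  #.#.. -> .   bit 20 = 0  t=1,i=10
  #..## -> #   bit 19 = 1  t=1,i=22
  #..#. -> .   bit 18 = 0  t=1,i=7
  #...# -> #   bit 17 = 1  t=0,i=2
  #.... -> .   bit 16 = 0  t=2,i=1
  .#### -> .   bit 15 = 0  t=0,i=17
  .###. -> #   bit 14 = 1  t=0,i=5
  .##.# -> .   bit 13 = 0  t=0,i=9
  .##.. -> #   bit 12 = 1  t=0,i=0
  .#.## -> .   bit 11 = 0  t=0,i=12
  .#.#. -> .   bit 10 = 0  t=1,i=9
  .#..# -> .   bit 9 = 0  t=1,i=11
  .#... -> .   bit 8 = 0  t=2,i=7
  ..### -> #   bit 7 = 1  t=0,i=4
  ..##. -> .   bit 6 = 0  t=2,i=22
  ..#.# -> .   bit 5 = 0  t=1,i=8
  ..#.. -> #   bit 4 = 1  t=1,i=13
  ...## -> #   bit 3 = 1  t=0,i=3
  ...#. -> .   bit 2 = 0  t=2,i=3
  ....# -> #   bit 1 = 1  t=2,i=2
  ..... -> .   bit 0 = 0  t=2,i=9
  bits 01000111110010100101000010011010 = 1204441242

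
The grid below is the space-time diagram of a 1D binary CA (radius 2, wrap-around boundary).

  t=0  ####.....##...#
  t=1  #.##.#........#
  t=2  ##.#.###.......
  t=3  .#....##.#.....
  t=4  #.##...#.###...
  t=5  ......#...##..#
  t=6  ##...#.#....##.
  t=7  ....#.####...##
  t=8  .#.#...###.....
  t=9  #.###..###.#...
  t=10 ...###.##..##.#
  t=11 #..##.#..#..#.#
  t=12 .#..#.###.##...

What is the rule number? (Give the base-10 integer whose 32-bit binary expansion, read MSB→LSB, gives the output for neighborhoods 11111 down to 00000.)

1511384964

  #####|.  b31=0 t=0,i=1
  ####.|#  b30=1 t=0,i=2
  ###.#|.  b29=0 t=9,i=9
  ###..|#  b28=1 t=0,i=3
  ##.##|#  b27=1 t=1,i=1
  ##.#.|.  b26=0 t=1,i=4
  ##..#|#  b25=1 t=5,i=12
  ##...|.  b24=0 t=0,i=4
  #.###|.  b23=0 t=2,i=5
  #.##.|.  b22=0 t=1,i=2
  #.#.#|.  b21=0 t=2,i=3
  #.#..|#  b20=1 t=1,i=5
  #..##|.  b19=0 t=9,i=6
  #..#.|#  b18=1 t=5,i=13
  #...#|.  b17=0 t=0,i=12
  #....|#  b16=1 t=0,i=5
  .####|#  b15=1 t=0,i=0
  .###.|#  b14=1 t=2,i=6
  .##.#|#  b13=1 t=1,i=0
  .##..|.  b12=0 t=0,i=10
  .#.##|.  b11=0 t=2,i=4
  .#.#.|#  b10=1 t=6,i=6
  .#..#|#  b9=1 t=11,i=7
  .#...|#  b8=1 t=1,i=6
  ..###|#  b7=1 t=0,i=14
  ..##.|.  b6=0 t=0,i=9
  ..#.#|.  b5=0 t=4,i=0
  ..#..|.  b4=0 t=3,i=1
  ...##|.  b3=0 t=0,i=8
  ...#.|#  b2=1 t=3,i=0
  ....#|.  b1=0 t=0,i=7
  .....|.  b0=0 t=0,i=6
  bits 01011010000101011110011110000100 = 1511384964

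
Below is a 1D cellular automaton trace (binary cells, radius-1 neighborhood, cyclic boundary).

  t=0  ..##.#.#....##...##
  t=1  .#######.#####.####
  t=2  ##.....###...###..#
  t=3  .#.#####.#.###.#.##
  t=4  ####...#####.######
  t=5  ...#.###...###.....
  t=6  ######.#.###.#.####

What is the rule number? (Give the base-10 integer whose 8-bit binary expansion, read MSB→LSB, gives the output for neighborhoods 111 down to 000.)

  ### -> .   bit 7 = 0  t=1,i=2
  ##. -> #   bit 6 = 1  t=0,i=3
  #.# -> #   bit 5 = 1  t=0,i=4
  #.. -> .   bit 4 = 0  t=0,i=0
  .## -> #   bit 3 = 1  t=0,i=2
  .#. -> #   bit 2 = 1  t=0,i=5
  ..# -> #   bit 1 = 1  t=0,i=1
  ... -> #   bit 0 = 1  t=0,i=9
  bits 01101111 = 111

111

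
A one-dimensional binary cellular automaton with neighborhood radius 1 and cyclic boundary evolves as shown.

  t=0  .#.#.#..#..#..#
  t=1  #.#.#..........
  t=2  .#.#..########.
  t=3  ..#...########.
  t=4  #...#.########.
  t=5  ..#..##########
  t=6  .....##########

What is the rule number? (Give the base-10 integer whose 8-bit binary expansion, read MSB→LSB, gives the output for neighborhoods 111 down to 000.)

233

  ###|#  b7=1 t=2,i=7
  ##.|#  b6=1 t=2,i=13
  #.#|#  b5=1 t=0,i=0
  #..|.  b4=0 t=0,i=6
  .##|#  b3=1 t=2,i=6
  .#.|.  b2=0 t=0,i=1
  ..#|.  b1=0 t=0,i=7
  ...|#  b0=1 t=1,i=6
  bits 11101001 = 233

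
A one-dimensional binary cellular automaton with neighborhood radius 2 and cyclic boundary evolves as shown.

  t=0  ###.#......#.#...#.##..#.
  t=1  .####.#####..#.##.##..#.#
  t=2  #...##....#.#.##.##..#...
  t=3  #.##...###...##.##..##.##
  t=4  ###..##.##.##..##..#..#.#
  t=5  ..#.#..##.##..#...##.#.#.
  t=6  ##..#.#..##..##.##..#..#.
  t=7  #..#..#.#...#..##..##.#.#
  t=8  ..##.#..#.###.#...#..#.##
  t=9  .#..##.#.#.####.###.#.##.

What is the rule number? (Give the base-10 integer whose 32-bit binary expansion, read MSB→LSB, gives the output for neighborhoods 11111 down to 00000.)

  #####|.  b31=0 t=1,i=8
  ####.|.  b30=0 t=1,i=3
  ###.#|#  b29=1 t=0,i=2
  ###..|#  b28=1 t=1,i=10
  ##.##|#  b27=1 t=1,i=5
  ##.#.|#  b26=1 t=0,i=3
  ##..#|.  b25=0 t=0,i=21
  ##...|.  b24=0 t=2,i=6
  #.###|.  b23=0 t=0,i=0
  #.##.|#  b22=1 t=0,i=19
  #.#.#|.  b21=0 t=1,i=24
  #.#..|#  b20=1 t=0,i=4
  #..##|#  b19=1 t=3,i=19
  #..#.|#  b18=1 t=0,i=22
  #...#|#  b17=1 t=0,i=15
  #....|#  b16=1 t=0,i=6
  .####|.  b15=0 t=1,i=2
  .###.|#  b14=1 t=0,i=1
  .##.#|.  b13=0 t=1,i=16
  .##..|.  b12=0 t=0,i=20
  .#.##|#  b11=1 t=0,i=18
  .#.#.|.  b10=0 t=0,i=12
  .#..#|.  b9=0 t=4,i=20
  .#...|.  b8=0 t=0,i=5
  ..###|.  b7=0 t=3,i=7
  ..##.|.  b6=0 t=2,i=4
  ..#.#|.  b5=0 t=0,i=11
  ..#..|#  b4=1 t=2,i=0
  ...##|#  b3=1 t=2,i=3
  ...#.|#  b2=1 t=0,i=10
  ....#|#  b1=1 t=0,i=9
  .....|#  b0=1 t=0,i=7
  bits 00111100010111110100100000011111 = 1012877343

1012877343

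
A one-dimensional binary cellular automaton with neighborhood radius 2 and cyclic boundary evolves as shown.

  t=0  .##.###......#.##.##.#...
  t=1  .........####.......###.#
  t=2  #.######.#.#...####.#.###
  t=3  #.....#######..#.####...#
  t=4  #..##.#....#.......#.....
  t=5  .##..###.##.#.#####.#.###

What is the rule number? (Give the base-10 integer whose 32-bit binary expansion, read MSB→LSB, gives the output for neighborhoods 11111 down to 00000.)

  [31] ##### => .  t=2,i=4
  [30] ####. => #  t=1,i=11
  [29] ###.# => #  t=1,i=22
  [28] ###.. => .  t=0,i=6
  [27] ##.## => .  t=0,i=3
  [26] ##.#. => #  t=0,i=20
  [25] ##..# => .  t=3,i=13
  [24] ##... => .  t=0,i=7
  [23] #.### => .  t=0,i=4
  [22] #.##. => .  t=0,i=15
  [21] #.#.# => #  t=2,i=9
  [20] #.#.. => #  t=0,i=21
  [19] #..## => #  t=4,i=2
  [18] #..#. => .  t=3,i=14
  [17] #...# => .  t=2,i=13
  [16] #.... => .  t=0,i=8
  [15] .#### => .  t=1,i=10
  [14] .###. => .  t=0,i=5
  [13] .##.# => .  t=0,i=2
  [12] .##.. => #  t=3,i=0
  [11] .#.## => .  t=0,i=14
  [10] .#.#. => #  t=2,i=10
  [9] .#..# => #  t=4,i=1
  [8] .#... => #  t=0,i=22
  [7] ..### => #  t=1,i=9
  [6] ..##. => .  t=0,i=1
  [5] ..#.# => .  t=0,i=13
  [4] ..#.. => .  t=4,i=0
  [3] ...## => .  t=0,i=0
  [2] ...#. => #  t=0,i=12
  [1] ....# => #  t=0,i=11
  [0] ..... => #  t=0,i=9
  bits 01100100001110000001011110000111 = 1681397639

1681397639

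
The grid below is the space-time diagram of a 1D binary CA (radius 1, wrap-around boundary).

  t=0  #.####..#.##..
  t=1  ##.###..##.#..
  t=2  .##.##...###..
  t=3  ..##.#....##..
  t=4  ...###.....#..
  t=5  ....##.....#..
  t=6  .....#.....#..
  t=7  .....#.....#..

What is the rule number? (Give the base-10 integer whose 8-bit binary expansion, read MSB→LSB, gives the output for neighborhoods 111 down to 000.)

228

  nb ###: next=#  (t=0,i=3, bit7=1)
  nb ##.: next=#  (t=0,i=5, bit6=1)
  nb #.#: next=#  (t=0,i=1, bit5=1)
  nb #..: next=.  (t=0,i=6, bit4=0)
  nb .##: next=.  (t=0,i=2, bit3=0)
  nb .#.: next=#  (t=0,i=0, bit2=1)
  nb ..#: next=.  (t=0,i=7, bit1=0)
  nb ...: next=.  (t=2,i=7, bit0=0)
  bits 11100100 = 228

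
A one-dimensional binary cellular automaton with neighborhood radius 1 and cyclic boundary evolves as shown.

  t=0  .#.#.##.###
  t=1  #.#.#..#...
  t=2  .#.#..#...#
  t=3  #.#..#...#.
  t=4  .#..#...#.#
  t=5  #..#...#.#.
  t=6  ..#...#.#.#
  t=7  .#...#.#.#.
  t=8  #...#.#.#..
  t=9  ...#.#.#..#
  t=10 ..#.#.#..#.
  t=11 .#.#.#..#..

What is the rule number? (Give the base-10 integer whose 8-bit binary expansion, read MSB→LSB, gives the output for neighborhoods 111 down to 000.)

  nb ###: next=.  (t=0,i=9, bit7=0)
  nb ##.: next=.  (t=0,i=6, bit6=0)
  nb #.#: next=#  (t=0,i=0, bit5=1)
  nb #..: next=.  (t=1,i=5, bit4=0)
  nb .##: next=.  (t=0,i=5, bit3=0)
  nb .#.: next=.  (t=0,i=1, bit2=0)
  nb ..#: next=#  (t=1,i=6, bit1=1)
  nb ...: next=.  (t=1,i=9, bit0=0)
  bits 00100010 = 34

34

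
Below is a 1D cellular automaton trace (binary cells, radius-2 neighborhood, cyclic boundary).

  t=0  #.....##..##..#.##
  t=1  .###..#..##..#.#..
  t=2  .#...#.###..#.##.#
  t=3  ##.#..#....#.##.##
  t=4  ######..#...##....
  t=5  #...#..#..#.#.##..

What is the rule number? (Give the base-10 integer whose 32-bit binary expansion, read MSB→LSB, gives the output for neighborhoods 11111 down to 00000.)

  [31] ##### => .  t=4,i=2
  [30] ####. => #  t=3,i=0
  [29] ###.# => #  t=3,i=1
  [28] ###.. => .  t=0,i=0
  [27] ##.## => .  t=3,i=15
  [26] ##.#. => #  t=2,i=16
  [25] ##..# => .  t=0,i=8
  [24] ##... => #  t=0,i=1
  [23] #.### => .  t=0,i=16
  [22] #.##. => #  t=2,i=14
  [21] #.#.# => #  t=2,i=17
  [20] #.#.. => #  t=1,i=15
  [19] #..## => #  t=0,i=9
  [18] #..#. => #  t=0,i=13
  [17] #...# => #  t=1,i=17
  [16] #.... => #  t=0,i=2
  [15] .#### => .  t=3,i=17
  [14] .###. => .  t=0,i=17
  [13] .##.# => .  t=2,i=15
  [12] .##.. => .  t=0,i=7
  [11] .#.## => #  t=0,i=15
  [10] .#.#. => #  t=1,i=14
  [9] .#..# => #  t=1,i=7
  [8] .#... => .  t=1,i=16
  [7] ..### => #  t=1,i=1
  [6] ..##. => #  t=0,i=6
  [5] ..#.# => .  t=0,i=14
  [4] ..#.. => .  t=1,i=6
  [3] ...## => .  t=0,i=5
  [2] ...#. => .  t=2,i=4
  [1] ....# => .  t=0,i=4
  [0] ..... => #  t=0,i=3
  bits 01100101011111110000111011000001 = 1702825665

1702825665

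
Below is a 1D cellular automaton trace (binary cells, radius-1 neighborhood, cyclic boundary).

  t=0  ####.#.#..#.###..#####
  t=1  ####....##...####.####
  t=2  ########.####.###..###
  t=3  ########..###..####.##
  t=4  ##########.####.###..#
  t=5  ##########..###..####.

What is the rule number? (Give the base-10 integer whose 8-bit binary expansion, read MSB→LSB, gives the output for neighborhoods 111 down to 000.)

  [7] ### => #  t=0,i=0
  [6] ##. => #  t=0,i=3
  [5] #.# => .  t=0,i=4
  [4] #.. => #  t=0,i=8
  [3] .## => .  t=0,i=12
  [2] .#. => .  t=0,i=5
  [1] ..# => #  t=0,i=9
  [0] ... => #  t=1,i=5
  bits 11010011 = 211

211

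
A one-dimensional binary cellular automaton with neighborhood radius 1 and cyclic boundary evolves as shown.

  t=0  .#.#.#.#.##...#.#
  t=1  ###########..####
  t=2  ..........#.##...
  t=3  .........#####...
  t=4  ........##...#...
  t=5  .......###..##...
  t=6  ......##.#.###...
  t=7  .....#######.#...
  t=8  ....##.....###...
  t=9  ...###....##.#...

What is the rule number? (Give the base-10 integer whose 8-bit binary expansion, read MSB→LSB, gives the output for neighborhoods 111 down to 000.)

  [7] ### => .  t=1,i=0
  [6] ##. => #  t=0,i=10
  [5] #.# => #  t=0,i=0
  [4] #.. => .  t=0,i=11
  [3] .## => #  t=0,i=9
  [2] .#. => #  t=0,i=1
  [1] ..# => #  t=0,i=13
  [0] ... => .  t=0,i=12
  bits 01101110 = 110

110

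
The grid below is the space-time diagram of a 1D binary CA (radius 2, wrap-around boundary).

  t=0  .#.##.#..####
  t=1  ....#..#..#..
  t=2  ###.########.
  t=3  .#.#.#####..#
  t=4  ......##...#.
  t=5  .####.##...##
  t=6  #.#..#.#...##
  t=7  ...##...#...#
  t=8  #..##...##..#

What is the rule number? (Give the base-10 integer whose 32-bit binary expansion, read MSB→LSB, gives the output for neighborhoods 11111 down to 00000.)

  [31] ##### => #  t=2,i=6
  [30] ####. => .  t=0,i=11
  [29] ###.# => .  t=0,i=12
  [28] ###.. => .  t=3,i=9
  [27] ##.## => #  t=2,i=3
  [26] ##.#. => .  t=0,i=0
  [25] ##..# => .  t=3,i=10
  [24] ##... => .  t=4,i=8
  [23] #.### => .  t=2,i=0
  [22] #.##. => .  t=0,i=3
  [21] #.#.# => .  t=0,i=1
  [20] #.#.. => .  t=0,i=6
  [19] #..## => .  t=0,i=8
  [18] #..#. => #  t=1,i=6
  [17] #...# => .  t=4,i=9
  [16] #.... => .  t=1,i=12
  [15] .#### => #  t=0,i=10
  [14] .###. => #  t=2,i=1
  [13] .##.# => #  t=0,i=4
  [12] .##.. => #  t=4,i=7
  [11] .#.## => .  t=0,i=2
  [10] .#.#. => .  t=3,i=0
  [9] .#..# => #  t=0,i=7
  [8] .#... => #  t=1,i=11
  [7] ..### => .  t=0,i=9
  [6] ..##. => #  t=4,i=6
  [5] ..#.# => .  t=3,i=12
  [4] ..#.. => #  t=1,i=4
  [3] ...## => .  t=4,i=5
  [2] ...#. => .  t=1,i=3
  [1] ....# => #  t=1,i=2
  [0] ..... => #  t=1,i=0
  bits 10001000000001001111001101010011 = 2282025811

2282025811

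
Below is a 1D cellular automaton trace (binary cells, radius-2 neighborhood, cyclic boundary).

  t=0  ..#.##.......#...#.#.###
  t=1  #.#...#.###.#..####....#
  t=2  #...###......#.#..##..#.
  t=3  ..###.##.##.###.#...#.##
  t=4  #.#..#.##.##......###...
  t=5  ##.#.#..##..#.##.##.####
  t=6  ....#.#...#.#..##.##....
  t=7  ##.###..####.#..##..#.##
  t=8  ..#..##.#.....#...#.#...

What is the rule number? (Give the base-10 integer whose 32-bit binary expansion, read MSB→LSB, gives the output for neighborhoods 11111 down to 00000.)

453125805

  [31] ##### => .  t=5,i=22
  [30] ####. => .  t=1,i=17
  [29] ###.# => .  t=1,i=10
  [28] ###.. => #  t=0,i=23
  [27] ##.## => #  t=3,i=5
  [26] ##.#. => .  t=1,i=1
  [25] ##..# => #  t=0,i=0
  [24] ##... => #  t=0,i=6
  [23] #.### => .  t=0,i=21
  [22] #.##. => .  t=0,i=4
  [21] #.#.# => .  t=0,i=19
  [20] #.#.. => .  t=1,i=2
  [19] #..## => .  t=1,i=14
  [18] #..#. => .  t=0,i=1
  [17] #...# => #  t=0,i=15
  [16] #.... => .  t=0,i=7
  [15] .#### => .  t=1,i=16
  [14] .###. => .  t=0,i=22
  [13] .##.# => #  t=1,i=0
  [12] .##.. => .  t=0,i=5
  [11] .#.## => .  t=0,i=3
  [10] .#.#. => #  t=0,i=18
  [9] .#..# => #  t=1,i=13
  [8] .#... => .  t=0,i=14
  [7] ..### => #  t=1,i=15
  [6] ..##. => .  t=1,i=23
  [5] ..#.# => #  t=0,i=2
  [4] ..#.. => .  t=0,i=13
  [3] ...## => #  t=1,i=22
  [2] ...#. => #  t=0,i=12
  [1] ....# => .  t=0,i=11
  [0] ..... => #  t=0,i=8
  bits 00011011000000100010011010101101 = 453125805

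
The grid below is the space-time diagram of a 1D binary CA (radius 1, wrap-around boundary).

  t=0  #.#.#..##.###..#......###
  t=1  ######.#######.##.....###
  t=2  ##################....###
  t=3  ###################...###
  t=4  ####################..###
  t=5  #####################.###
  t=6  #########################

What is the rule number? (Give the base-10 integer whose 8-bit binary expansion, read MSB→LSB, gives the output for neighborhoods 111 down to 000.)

252

  ### -> #   bit 7 = 1  t=0,i=11
  ##. -> #   bit 6 = 1  t=0,i=0
  #.# -> #   bit 5 = 1  t=0,i=1
  #.. -> #   bit 4 = 1  t=0,i=5
  .## -> #   bit 3 = 1  t=0,i=7
  .#. -> #   bit 2 = 1  t=0,i=2
  ..# -> .   bit 1 = 0  t=0,i=6
  ... -> .   bit 0 = 0  t=0,i=17
  bits 11111100 = 252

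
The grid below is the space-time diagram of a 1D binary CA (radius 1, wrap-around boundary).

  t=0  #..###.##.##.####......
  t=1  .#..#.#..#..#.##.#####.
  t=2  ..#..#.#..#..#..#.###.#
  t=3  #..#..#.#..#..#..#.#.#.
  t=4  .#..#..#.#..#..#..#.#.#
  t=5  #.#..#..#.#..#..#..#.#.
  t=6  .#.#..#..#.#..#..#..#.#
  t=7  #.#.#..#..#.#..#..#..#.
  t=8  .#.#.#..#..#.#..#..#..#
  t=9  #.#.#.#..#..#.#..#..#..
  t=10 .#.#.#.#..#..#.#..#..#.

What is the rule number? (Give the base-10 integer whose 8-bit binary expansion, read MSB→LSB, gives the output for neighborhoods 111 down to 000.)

177

  ### -> #   bit 7 = 1  t=0,i=4
  ##. -> .   bit 6 = 0  t=0,i=5
  #.# -> #   bit 5 = 1  t=0,i=6
  #.. -> #   bit 4 = 1  t=0,i=1
  .## -> .   bit 3 = 0  t=0,i=3
  .#. -> .   bit 2 = 0  t=0,i=0
  ..# -> .   bit 1 = 0  t=0,i=2
  ... -> #   bit 0 = 1  t=0,i=18
  bits 10110001 = 177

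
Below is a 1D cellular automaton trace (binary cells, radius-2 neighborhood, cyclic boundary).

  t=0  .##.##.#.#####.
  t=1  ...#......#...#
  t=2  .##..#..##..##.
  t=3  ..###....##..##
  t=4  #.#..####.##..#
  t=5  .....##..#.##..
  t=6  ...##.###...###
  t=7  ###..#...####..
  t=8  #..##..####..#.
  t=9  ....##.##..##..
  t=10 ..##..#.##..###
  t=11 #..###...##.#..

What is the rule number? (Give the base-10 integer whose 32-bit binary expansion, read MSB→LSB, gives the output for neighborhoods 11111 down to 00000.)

185045134

  [31] ##### => .  t=0,i=11
  [30] ####. => .  t=0,i=12
  [29] ###.# => .  t=4,i=8
  [28] ###.. => .  t=0,i=13
  [27] ##.## => #  t=0,i=3
  [26] ##.#. => .  t=0,i=6
  [25] ##..# => #  t=0,i=14
  [24] ##... => #  t=3,i=5
  [23] #.### => .  t=0,i=9
  [22] #.##. => .  t=0,i=4
  [21] #.#.# => .  t=0,i=7
  [20] #.#.. => .  t=4,i=2
  [19] #..## => .  t=0,i=0
  [18] #..#. => #  t=2,i=4
  [17] #...# => #  t=1,i=1
  [16] #.... => #  t=1,i=5
  [15] .#### => #  t=0,i=10
  [14] .###. => .  t=3,i=3
  [13] .##.# => .  t=0,i=2
  [12] .##.. => #  t=2,i=2
  [11] .#.## => .  t=0,i=8
  [10] .#.#. => .  t=8,i=14
  [9] .#..# => .  t=2,i=6
  [8] .#... => .  t=1,i=0
  [7] ..### => #  t=3,i=2
  [6] ..##. => .  t=0,i=1
  [5] ..#.# => .  t=5,i=9
  [4] ..#.. => .  t=1,i=3
  [3] ...## => #  t=3,i=8
  [2] ...#. => #  t=1,i=2
  [1] ....# => #  t=1,i=8
  [0] ..... => .  t=1,i=6
  bits 00001011000001111001000010001110 = 185045134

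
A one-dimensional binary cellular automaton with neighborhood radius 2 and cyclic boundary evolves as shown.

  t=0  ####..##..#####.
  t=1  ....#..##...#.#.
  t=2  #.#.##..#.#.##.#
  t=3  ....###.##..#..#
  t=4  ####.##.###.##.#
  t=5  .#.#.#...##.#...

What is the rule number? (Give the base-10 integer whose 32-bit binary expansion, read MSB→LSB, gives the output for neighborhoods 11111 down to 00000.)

2722322234

  [31] ##### => #  t=0,i=12
  [30] ####. => .  t=0,i=2
  [29] ###.# => #  t=0,i=14
  [28] ###.. => .  t=0,i=3
  [27] ##.## => .  t=0,i=15
  [26] ##.#. => .  t=2,i=1
  [25] ##..# => #  t=0,i=4
  [24] ##... => .  t=1,i=9
  [23] #.### => .  t=0,i=0
  [22] #.##. => #  t=2,i=4
  [21] #.#.# => .  t=2,i=2
  [20] #.#.. => .  t=1,i=14
  [19] #..## => .  t=0,i=5
  [18] #..#. => .  t=2,i=7
  [17] #...# => #  t=1,i=10
  [16] #.... => #  t=1,i=0
  [15] .#### => .  t=0,i=1
  [14] .###. => #  t=3,i=5
  [13] .##.# => .  t=2,i=0
  [12] .##.. => #  t=0,i=7
  [11] .#.## => .  t=2,i=3
  [10] .#.#. => #  t=1,i=13
  [9] .#..# => #  t=1,i=5
  [8] .#... => #  t=1,i=15
  [7] ..### => .  t=0,i=10
  [6] ..##. => .  t=0,i=6
  [5] ..#.# => #  t=1,i=12
  [4] ..#.. => #  t=1,i=4
  [3] ...## => #  t=3,i=3
  [2] ...#. => .  t=1,i=3
  [1] ....# => #  t=1,i=2
  [0] ..... => .  t=1,i=1
  bits 10100010010000110101011100111010 = 2722322234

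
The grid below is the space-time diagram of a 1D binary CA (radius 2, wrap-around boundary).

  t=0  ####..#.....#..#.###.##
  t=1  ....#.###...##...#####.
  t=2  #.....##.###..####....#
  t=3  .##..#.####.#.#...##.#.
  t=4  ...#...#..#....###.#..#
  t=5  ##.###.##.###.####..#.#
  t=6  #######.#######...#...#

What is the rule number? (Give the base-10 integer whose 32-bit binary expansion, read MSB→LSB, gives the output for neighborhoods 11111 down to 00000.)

730031000

  [31] ##### => .  t=0,i=0
  [30] ####. => .  t=0,i=2
  [29] ###.# => #  t=0,i=19
  [28] ###.. => .  t=0,i=3
  [27] ##.## => #  t=0,i=20
  [26] ##.#. => .  t=3,i=11
  [25] ##..# => #  t=0,i=4
  [24] ##... => #  t=1,i=9
  [23] #.### => #  t=0,i=17
  [22] #.##. => .  t=5,i=7
  [21] #.#.# => .  t=3,i=12
  [20] #.#.. => .  t=3,i=14
  [19] #..## => .  t=2,i=13
  [18] #..#. => .  t=0,i=5
  [17] #...# => #  t=1,i=10
  [16] #.... => #  t=0,i=8
  [15] .#### => .  t=0,i=22
  [14] .###. => #  t=0,i=18
  [13] .##.# => #  t=2,i=7
  [12] .##.. => .  t=1,i=13
  [11] .#.## => .  t=0,i=16
  [10] .#.#. => .  t=3,i=13
  [9] .#..# => #  t=0,i=13
  [8] .#... => #  t=0,i=7
  [7] ..### => #  t=1,i=17
  [6] ..##. => .  t=1,i=12
  [5] ..#.# => .  t=0,i=15
  [4] ..#.. => #  t=0,i=6
  [3] ...## => #  t=1,i=11
  [2] ...#. => .  t=0,i=11
  [1] ....# => .  t=0,i=10
  [0] ..... => .  t=0,i=9
  bits 00101011100000110110001110011000 = 730031000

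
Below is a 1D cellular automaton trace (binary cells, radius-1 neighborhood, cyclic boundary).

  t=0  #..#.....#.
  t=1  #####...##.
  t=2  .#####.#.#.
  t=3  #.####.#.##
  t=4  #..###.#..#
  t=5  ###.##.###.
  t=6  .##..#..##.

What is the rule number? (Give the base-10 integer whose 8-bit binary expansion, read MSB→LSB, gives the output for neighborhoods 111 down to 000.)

214

  ###|#  b7=1 t=1,i=1
  ##.|#  b6=1 t=1,i=4
  #.#|.  b5=0 t=0,i=10
  #..|#  b4=1 t=0,i=1
  .##|.  b3=0 t=1,i=0
  .#.|#  b2=1 t=0,i=0
  ..#|#  b1=1 t=0,i=2
  ...|.  b0=0 t=0,i=5
  bits 11010110 = 214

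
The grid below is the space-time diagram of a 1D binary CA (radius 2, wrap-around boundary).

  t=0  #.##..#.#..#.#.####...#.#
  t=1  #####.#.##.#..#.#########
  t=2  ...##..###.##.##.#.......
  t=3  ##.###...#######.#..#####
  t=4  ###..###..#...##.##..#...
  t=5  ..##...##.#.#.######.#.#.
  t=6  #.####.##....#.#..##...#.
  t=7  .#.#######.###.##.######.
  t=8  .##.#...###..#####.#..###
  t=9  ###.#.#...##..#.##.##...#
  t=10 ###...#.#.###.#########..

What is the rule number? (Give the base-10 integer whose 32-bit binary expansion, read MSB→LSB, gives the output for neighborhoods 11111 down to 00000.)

2069019255

  ##### -> .   bit 31 = 0  t=1,i=0
  ####. -> #   bit 30 = 1  t=0,i=17
  ###.# -> #   bit 29 = 1  t=1,i=4
  ###.. -> #   bit 28 = 1  t=0,i=18
  ##.## -> #   bit 27 = 1  t=0,i=1
  ##.#. -> .   bit 26 = 0  t=1,i=5
  ##..# -> #   bit 25 = 1  t=0,i=4
  ##... -> #   bit 24 = 1  t=0,i=19
  #.### -> .   bit 23 = 0  t=0,i=15
  #.##. -> #   bit 22 = 1  t=0,i=2
  #.#.# -> .   bit 21 = 0  t=0,i=13
  #.#.. -> #   bit 20 = 1  t=0,i=8
  #..## -> .   bit 19 = 0  t=2,i=6
  #..#. -> .   bit 18 = 0  t=0,i=5
  #...# -> #   bit 17 = 1  t=0,i=20
  #.... -> .   bit 16 = 0  t=2,i=19
  .#### -> #   bit 15 = 1  t=0,i=16
  .###. -> .   bit 14 = 0  t=2,i=8
  .##.# -> #   bit 13 = 1  t=0,i=0
  .##.. -> #   bit 12 = 1  t=0,i=3
  .#.## -> #   bit 11 = 1  t=0,i=14
  .#.#. -> .   bit 10 = 0  t=0,i=7
  .#..# -> #   bit 9 = 1  t=0,i=9
  .#... -> .   bit 8 = 0  t=2,i=18
  ..### -> .   bit 7 = 0  t=2,i=7
  ..##. -> #   bit 6 = 1  t=2,i=3
  ..#.# -> #   bit 5 = 1  t=0,i=6
  ..#.. -> #   bit 4 = 1  t=4,i=10
  ...## -> .   bit 3 = 0  t=2,i=2
  ...#. -> #   bit 2 = 1  t=0,i=21
  ....# -> #   bit 1 = 1  t=2,i=1
  ..... -> #   bit 0 = 1  t=2,i=0
  bits 01111011010100101011101001110111 = 2069019255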